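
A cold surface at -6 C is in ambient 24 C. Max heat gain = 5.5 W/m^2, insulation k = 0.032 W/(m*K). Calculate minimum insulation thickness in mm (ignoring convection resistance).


dT = 24 - (-6) = 30 K
thickness = k * dT / q_max * 1000
thickness = 0.032 * 30 / 5.5 * 1000
thickness = 174.5 mm

174.5


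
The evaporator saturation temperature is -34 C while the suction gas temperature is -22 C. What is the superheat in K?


Superheat = T_suction - T_evap
Superheat = -22 - (-34)
Superheat = 12 K

12


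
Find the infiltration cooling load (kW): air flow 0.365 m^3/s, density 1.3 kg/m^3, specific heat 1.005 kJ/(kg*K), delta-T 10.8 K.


Q = V_dot * rho * cp * dT
Q = 0.365 * 1.3 * 1.005 * 10.8
Q = 5.15 kW

5.15


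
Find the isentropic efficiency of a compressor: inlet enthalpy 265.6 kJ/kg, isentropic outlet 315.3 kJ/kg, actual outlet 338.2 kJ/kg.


dh_ideal = 315.3 - 265.6 = 49.7 kJ/kg
dh_actual = 338.2 - 265.6 = 72.6 kJ/kg
eta_s = dh_ideal / dh_actual = 49.7 / 72.6
eta_s = 0.6846

0.6846


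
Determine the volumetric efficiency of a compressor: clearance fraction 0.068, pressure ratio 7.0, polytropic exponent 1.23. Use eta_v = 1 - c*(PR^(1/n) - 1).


PR^(1/n) = 7.0^(1/1.23) = 4.86487378
eta_v = 1 - 0.068 * (4.86487378 - 1)
eta_v = 0.7372

0.7372


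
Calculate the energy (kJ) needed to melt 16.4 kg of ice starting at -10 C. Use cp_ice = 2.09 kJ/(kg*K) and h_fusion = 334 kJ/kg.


Sensible heat = cp * dT = 2.09 * 10 = 20.9 kJ/kg
Total per kg = 20.9 + 334 = 354.9 kJ/kg
Q = m * total = 16.4 * 354.9
Q = 5820.4 kJ

5820.4


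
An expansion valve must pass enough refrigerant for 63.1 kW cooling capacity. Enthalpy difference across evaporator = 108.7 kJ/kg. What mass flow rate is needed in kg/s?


m_dot = Q / dh
m_dot = 63.1 / 108.7
m_dot = 0.5805 kg/s

0.5805


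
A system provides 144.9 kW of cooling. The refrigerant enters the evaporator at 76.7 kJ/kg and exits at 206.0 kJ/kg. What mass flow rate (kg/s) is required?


dh = 206.0 - 76.7 = 129.3 kJ/kg
m_dot = Q / dh = 144.9 / 129.3 = 1.1206 kg/s

1.1206


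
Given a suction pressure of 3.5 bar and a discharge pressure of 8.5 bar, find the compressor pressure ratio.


PR = P_high / P_low
PR = 8.5 / 3.5
PR = 2.429

2.429


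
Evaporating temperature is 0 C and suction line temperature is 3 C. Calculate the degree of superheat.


Superheat = T_suction - T_evap
Superheat = 3 - (0)
Superheat = 3 K

3


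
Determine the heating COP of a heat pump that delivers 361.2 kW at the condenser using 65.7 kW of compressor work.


COP_hp = Q_cond / W
COP_hp = 361.2 / 65.7
COP_hp = 5.498

5.498


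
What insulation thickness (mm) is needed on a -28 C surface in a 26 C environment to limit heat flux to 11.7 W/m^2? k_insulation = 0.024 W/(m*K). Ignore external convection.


dT = 26 - (-28) = 54 K
thickness = k * dT / q_max * 1000
thickness = 0.024 * 54 / 11.7 * 1000
thickness = 110.8 mm

110.8


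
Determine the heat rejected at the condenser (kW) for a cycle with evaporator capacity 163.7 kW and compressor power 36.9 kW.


Q_cond = Q_evap + W
Q_cond = 163.7 + 36.9
Q_cond = 200.6 kW

200.6


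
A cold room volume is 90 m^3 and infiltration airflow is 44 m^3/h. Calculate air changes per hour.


ACH = flow / volume
ACH = 44 / 90
ACH = 0.489

0.489


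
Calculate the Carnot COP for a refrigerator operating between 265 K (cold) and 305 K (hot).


dT = 305 - 265 = 40 K
COP_carnot = T_cold / dT = 265 / 40
COP_carnot = 6.625

6.625


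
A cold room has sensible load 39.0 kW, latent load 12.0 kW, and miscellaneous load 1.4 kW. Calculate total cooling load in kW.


Q_total = Q_s + Q_l + Q_misc
Q_total = 39.0 + 12.0 + 1.4
Q_total = 52.4 kW

52.4


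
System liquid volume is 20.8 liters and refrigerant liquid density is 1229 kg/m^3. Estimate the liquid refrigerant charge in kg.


Charge = V * rho / 1000
Charge = 20.8 * 1229 / 1000
Charge = 25.56 kg

25.56


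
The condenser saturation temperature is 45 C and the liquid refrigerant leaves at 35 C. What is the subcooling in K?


Subcooling = T_cond - T_liquid
Subcooling = 45 - 35
Subcooling = 10 K

10


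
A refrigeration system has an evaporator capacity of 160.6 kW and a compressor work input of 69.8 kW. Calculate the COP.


COP = Q_evap / W
COP = 160.6 / 69.8
COP = 2.301

2.301


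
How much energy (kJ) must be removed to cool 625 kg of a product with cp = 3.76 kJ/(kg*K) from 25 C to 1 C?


dT = 25 - (1) = 24 K
Q = m * cp * dT = 625 * 3.76 * 24
Q = 56400 kJ

56400


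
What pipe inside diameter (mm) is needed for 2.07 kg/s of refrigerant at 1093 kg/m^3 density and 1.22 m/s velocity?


A = m_dot / (rho * v) = 2.07 / (1093 * 1.22) = 0.001552352527 m^2
d = sqrt(4*A/pi) * 1000
d = 44.5 mm

44.5


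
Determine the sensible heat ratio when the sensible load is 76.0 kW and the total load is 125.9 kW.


SHR = Q_sensible / Q_total
SHR = 76.0 / 125.9
SHR = 0.604

0.604


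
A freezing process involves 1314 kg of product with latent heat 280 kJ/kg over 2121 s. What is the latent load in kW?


Q_lat = m * h_fg / t
Q_lat = 1314 * 280 / 2121
Q_lat = 173.47 kW

173.47


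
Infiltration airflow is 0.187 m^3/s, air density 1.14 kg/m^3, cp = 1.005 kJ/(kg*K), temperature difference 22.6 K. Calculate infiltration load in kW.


Q = V_dot * rho * cp * dT
Q = 0.187 * 1.14 * 1.005 * 22.6
Q = 4.842 kW

4.842


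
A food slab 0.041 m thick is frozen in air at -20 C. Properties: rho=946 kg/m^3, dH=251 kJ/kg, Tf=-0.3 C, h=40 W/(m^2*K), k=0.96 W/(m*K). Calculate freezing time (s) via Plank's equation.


dT = -0.3 - (-20) = 19.7 K
term1 = a/(2h) = 0.041/(2*40) = 0.0005125
term2 = a^2/(8k) = 0.041^2/(8*0.96) = 0.0002188802083
t = rho*dH*1000/dT * (term1 + term2)
t = 946*251*1000/19.7 * (0.0005125 + 0.0002188802083)
t = 8815 s

8815


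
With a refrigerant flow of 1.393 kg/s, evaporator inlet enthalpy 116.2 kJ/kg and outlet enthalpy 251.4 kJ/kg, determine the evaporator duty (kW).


dh = 251.4 - 116.2 = 135.2 kJ/kg
Q_evap = m_dot * dh = 1.393 * 135.2
Q_evap = 188.33 kW

188.33


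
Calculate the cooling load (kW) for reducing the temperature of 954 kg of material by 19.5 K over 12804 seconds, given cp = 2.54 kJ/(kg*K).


Q = m * cp * dT / t
Q = 954 * 2.54 * 19.5 / 12804
Q = 3.69 kW

3.69


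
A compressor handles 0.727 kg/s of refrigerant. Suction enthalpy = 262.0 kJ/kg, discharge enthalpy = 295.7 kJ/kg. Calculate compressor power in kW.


dh = 295.7 - 262.0 = 33.7 kJ/kg
W = m_dot * dh = 0.727 * 33.7 = 24.5 kW

24.5


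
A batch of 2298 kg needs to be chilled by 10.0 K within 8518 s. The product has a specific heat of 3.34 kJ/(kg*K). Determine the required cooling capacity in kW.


Q = m * cp * dT / t
Q = 2298 * 3.34 * 10.0 / 8518
Q = 9.011 kW

9.011


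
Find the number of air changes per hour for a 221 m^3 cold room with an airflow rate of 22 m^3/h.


ACH = flow / volume
ACH = 22 / 221
ACH = 0.1

0.1


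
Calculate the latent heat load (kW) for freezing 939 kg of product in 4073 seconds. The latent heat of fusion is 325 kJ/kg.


Q_lat = m * h_fg / t
Q_lat = 939 * 325 / 4073
Q_lat = 74.93 kW

74.93


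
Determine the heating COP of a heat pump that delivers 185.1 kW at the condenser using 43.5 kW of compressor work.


COP_hp = Q_cond / W
COP_hp = 185.1 / 43.5
COP_hp = 4.255

4.255


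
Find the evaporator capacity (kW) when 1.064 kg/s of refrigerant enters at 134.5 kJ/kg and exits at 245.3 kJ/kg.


dh = 245.3 - 134.5 = 110.8 kJ/kg
Q_evap = m_dot * dh = 1.064 * 110.8
Q_evap = 117.89 kW

117.89


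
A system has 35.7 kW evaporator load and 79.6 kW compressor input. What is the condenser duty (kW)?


Q_cond = Q_evap + W
Q_cond = 35.7 + 79.6
Q_cond = 115.3 kW

115.3


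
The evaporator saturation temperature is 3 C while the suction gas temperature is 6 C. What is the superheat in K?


Superheat = T_suction - T_evap
Superheat = 6 - (3)
Superheat = 3 K

3


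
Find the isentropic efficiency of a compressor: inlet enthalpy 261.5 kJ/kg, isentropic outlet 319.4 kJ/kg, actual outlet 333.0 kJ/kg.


dh_ideal = 319.4 - 261.5 = 57.9 kJ/kg
dh_actual = 333.0 - 261.5 = 71.5 kJ/kg
eta_s = dh_ideal / dh_actual = 57.9 / 71.5
eta_s = 0.8098

0.8098


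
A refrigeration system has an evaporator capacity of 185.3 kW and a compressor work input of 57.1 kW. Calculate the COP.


COP = Q_evap / W
COP = 185.3 / 57.1
COP = 3.245

3.245


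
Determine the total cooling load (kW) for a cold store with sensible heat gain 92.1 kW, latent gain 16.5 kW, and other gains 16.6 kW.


Q_total = Q_s + Q_l + Q_misc
Q_total = 92.1 + 16.5 + 16.6
Q_total = 125.2 kW

125.2


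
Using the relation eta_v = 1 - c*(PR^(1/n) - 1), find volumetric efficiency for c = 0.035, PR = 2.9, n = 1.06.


PR^(1/n) = 2.9^(1/1.06) = 2.730389
eta_v = 1 - 0.035 * (2.730389 - 1)
eta_v = 0.9394

0.9394


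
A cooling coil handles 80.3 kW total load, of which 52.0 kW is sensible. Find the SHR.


SHR = Q_sensible / Q_total
SHR = 52.0 / 80.3
SHR = 0.648

0.648


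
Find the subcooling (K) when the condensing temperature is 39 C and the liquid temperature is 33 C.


Subcooling = T_cond - T_liquid
Subcooling = 39 - 33
Subcooling = 6 K

6


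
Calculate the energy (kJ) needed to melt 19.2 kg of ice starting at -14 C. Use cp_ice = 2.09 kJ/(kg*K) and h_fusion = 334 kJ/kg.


Sensible heat = cp * dT = 2.09 * 14 = 29.26 kJ/kg
Total per kg = 29.26 + 334 = 363.26 kJ/kg
Q = m * total = 19.2 * 363.26
Q = 6974.6 kJ

6974.6


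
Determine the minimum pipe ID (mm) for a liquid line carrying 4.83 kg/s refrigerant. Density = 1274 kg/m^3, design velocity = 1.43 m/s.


A = m_dot / (rho * v) = 4.83 / (1274 * 1.43) = 0.002651194959 m^2
d = sqrt(4*A/pi) * 1000
d = 58.1 mm

58.1


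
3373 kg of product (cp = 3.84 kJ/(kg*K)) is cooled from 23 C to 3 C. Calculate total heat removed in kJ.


dT = 23 - (3) = 20 K
Q = m * cp * dT = 3373 * 3.84 * 20
Q = 259046 kJ

259046


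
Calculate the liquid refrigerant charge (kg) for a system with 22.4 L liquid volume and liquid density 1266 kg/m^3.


Charge = V * rho / 1000
Charge = 22.4 * 1266 / 1000
Charge = 28.36 kg

28.36


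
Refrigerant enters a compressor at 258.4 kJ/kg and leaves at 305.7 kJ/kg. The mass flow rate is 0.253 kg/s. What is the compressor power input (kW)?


dh = 305.7 - 258.4 = 47.3 kJ/kg
W = m_dot * dh = 0.253 * 47.3 = 11.97 kW

11.97


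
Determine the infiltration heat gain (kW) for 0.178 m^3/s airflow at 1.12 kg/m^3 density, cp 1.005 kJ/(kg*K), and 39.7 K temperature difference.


Q = V_dot * rho * cp * dT
Q = 0.178 * 1.12 * 1.005 * 39.7
Q = 7.954 kW

7.954


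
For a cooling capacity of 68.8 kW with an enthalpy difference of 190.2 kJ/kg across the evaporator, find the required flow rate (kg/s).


m_dot = Q / dh
m_dot = 68.8 / 190.2
m_dot = 0.3617 kg/s

0.3617


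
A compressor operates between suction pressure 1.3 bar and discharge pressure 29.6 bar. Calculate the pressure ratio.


PR = P_high / P_low
PR = 29.6 / 1.3
PR = 22.769

22.769


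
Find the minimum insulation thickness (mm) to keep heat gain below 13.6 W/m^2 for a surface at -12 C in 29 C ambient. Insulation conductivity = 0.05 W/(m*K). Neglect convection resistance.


dT = 29 - (-12) = 41 K
thickness = k * dT / q_max * 1000
thickness = 0.05 * 41 / 13.6 * 1000
thickness = 150.7 mm

150.7


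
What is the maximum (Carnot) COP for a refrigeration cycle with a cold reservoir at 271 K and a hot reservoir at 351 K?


dT = 351 - 271 = 80 K
COP_carnot = T_cold / dT = 271 / 80
COP_carnot = 3.388

3.388


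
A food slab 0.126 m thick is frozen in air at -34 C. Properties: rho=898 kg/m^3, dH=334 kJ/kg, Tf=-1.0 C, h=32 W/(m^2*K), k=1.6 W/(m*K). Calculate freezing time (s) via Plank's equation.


dT = -1.0 - (-34) = 33.0 K
term1 = a/(2h) = 0.126/(2*32) = 0.00196875
term2 = a^2/(8k) = 0.126^2/(8*1.6) = 0.0012403125
t = rho*dH*1000/dT * (term1 + term2)
t = 898*334*1000/33.0 * (0.00196875 + 0.0012403125)
t = 29167 s

29167


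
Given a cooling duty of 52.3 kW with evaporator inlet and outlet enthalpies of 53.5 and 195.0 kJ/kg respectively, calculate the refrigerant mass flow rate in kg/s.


dh = 195.0 - 53.5 = 141.5 kJ/kg
m_dot = Q / dh = 52.3 / 141.5 = 0.3696 kg/s

0.3696


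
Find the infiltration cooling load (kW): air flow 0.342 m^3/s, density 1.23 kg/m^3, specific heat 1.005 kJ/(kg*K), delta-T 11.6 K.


Q = V_dot * rho * cp * dT
Q = 0.342 * 1.23 * 1.005 * 11.6
Q = 4.904 kW

4.904


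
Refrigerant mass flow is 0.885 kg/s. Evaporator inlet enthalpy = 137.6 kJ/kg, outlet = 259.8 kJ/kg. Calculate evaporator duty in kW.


dh = 259.8 - 137.6 = 122.2 kJ/kg
Q_evap = m_dot * dh = 0.885 * 122.2
Q_evap = 108.15 kW

108.15


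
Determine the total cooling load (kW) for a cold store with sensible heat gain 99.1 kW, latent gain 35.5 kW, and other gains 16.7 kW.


Q_total = Q_s + Q_l + Q_misc
Q_total = 99.1 + 35.5 + 16.7
Q_total = 151.3 kW

151.3


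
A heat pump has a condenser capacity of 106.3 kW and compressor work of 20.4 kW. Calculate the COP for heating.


COP_hp = Q_cond / W
COP_hp = 106.3 / 20.4
COP_hp = 5.211

5.211


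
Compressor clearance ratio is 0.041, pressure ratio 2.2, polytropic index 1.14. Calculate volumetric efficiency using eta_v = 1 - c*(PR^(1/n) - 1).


PR^(1/n) = 2.2^(1/1.14) = 1.99696647
eta_v = 1 - 0.041 * (1.99696647 - 1)
eta_v = 0.9591

0.9591


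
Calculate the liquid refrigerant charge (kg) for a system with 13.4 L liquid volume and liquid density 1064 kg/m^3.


Charge = V * rho / 1000
Charge = 13.4 * 1064 / 1000
Charge = 14.26 kg

14.26


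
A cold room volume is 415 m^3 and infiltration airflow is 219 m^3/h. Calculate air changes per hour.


ACH = flow / volume
ACH = 219 / 415
ACH = 0.528

0.528


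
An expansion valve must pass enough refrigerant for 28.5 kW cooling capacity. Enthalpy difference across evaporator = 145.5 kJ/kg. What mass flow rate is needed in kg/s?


m_dot = Q / dh
m_dot = 28.5 / 145.5
m_dot = 0.1959 kg/s

0.1959


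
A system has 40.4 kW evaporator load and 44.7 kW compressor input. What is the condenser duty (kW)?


Q_cond = Q_evap + W
Q_cond = 40.4 + 44.7
Q_cond = 85.1 kW

85.1


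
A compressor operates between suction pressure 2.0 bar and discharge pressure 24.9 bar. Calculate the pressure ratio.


PR = P_high / P_low
PR = 24.9 / 2.0
PR = 12.45

12.45


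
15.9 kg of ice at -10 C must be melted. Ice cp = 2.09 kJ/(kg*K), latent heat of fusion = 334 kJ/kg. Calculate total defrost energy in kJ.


Sensible heat = cp * dT = 2.09 * 10 = 20.9 kJ/kg
Total per kg = 20.9 + 334 = 354.9 kJ/kg
Q = m * total = 15.9 * 354.9
Q = 5642.9 kJ

5642.9


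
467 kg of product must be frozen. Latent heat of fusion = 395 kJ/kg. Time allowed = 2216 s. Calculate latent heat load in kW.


Q_lat = m * h_fg / t
Q_lat = 467 * 395 / 2216
Q_lat = 83.24 kW

83.24


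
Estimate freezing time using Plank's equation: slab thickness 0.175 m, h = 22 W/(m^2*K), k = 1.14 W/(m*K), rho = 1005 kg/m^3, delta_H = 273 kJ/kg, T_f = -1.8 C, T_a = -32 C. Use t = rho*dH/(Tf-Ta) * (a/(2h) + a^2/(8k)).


dT = -1.8 - (-32) = 30.2 K
term1 = a/(2h) = 0.175/(2*22) = 0.003977272727
term2 = a^2/(8k) = 0.175^2/(8*1.14) = 0.003358004386
t = rho*dH*1000/dT * (term1 + term2)
t = 1005*273*1000/30.2 * (0.003977272727 + 0.003358004386)
t = 66641 s

66641


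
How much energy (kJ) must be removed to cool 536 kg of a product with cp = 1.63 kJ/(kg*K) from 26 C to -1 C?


dT = 26 - (-1) = 27 K
Q = m * cp * dT = 536 * 1.63 * 27
Q = 23589 kJ

23589


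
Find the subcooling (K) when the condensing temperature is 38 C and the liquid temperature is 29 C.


Subcooling = T_cond - T_liquid
Subcooling = 38 - 29
Subcooling = 9 K

9


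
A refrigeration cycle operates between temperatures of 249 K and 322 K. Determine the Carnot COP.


dT = 322 - 249 = 73 K
COP_carnot = T_cold / dT = 249 / 73
COP_carnot = 3.411

3.411


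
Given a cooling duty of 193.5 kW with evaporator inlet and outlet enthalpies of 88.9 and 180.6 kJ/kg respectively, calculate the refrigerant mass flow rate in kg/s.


dh = 180.6 - 88.9 = 91.7 kJ/kg
m_dot = Q / dh = 193.5 / 91.7 = 2.1101 kg/s

2.1101


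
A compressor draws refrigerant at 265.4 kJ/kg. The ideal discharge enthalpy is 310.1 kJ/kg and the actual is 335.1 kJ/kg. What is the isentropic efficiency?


dh_ideal = 310.1 - 265.4 = 44.7 kJ/kg
dh_actual = 335.1 - 265.4 = 69.7 kJ/kg
eta_s = dh_ideal / dh_actual = 44.7 / 69.7
eta_s = 0.6413

0.6413


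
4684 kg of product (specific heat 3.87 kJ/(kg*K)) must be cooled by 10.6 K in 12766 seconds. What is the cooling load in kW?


Q = m * cp * dT / t
Q = 4684 * 3.87 * 10.6 / 12766
Q = 15.051 kW

15.051


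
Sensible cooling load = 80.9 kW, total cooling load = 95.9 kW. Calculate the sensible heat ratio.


SHR = Q_sensible / Q_total
SHR = 80.9 / 95.9
SHR = 0.844

0.844


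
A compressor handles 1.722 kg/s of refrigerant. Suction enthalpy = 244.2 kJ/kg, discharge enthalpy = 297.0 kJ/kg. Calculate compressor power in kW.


dh = 297.0 - 244.2 = 52.8 kJ/kg
W = m_dot * dh = 1.722 * 52.8 = 90.92 kW

90.92


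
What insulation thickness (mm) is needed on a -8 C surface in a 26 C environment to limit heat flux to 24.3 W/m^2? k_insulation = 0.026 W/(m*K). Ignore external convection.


dT = 26 - (-8) = 34 K
thickness = k * dT / q_max * 1000
thickness = 0.026 * 34 / 24.3 * 1000
thickness = 36.4 mm

36.4


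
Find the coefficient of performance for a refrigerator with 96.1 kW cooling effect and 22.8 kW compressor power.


COP = Q_evap / W
COP = 96.1 / 22.8
COP = 4.215

4.215


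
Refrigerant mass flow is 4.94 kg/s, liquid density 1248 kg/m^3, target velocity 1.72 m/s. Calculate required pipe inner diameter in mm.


A = m_dot / (rho * v) = 4.94 / (1248 * 1.72) = 0.002301356589 m^2
d = sqrt(4*A/pi) * 1000
d = 54.1 mm

54.1


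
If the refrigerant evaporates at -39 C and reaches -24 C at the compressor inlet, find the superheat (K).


Superheat = T_suction - T_evap
Superheat = -24 - (-39)
Superheat = 15 K

15


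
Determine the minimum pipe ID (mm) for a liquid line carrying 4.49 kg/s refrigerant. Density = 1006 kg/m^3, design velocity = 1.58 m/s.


A = m_dot / (rho * v) = 4.49 / (1006 * 1.58) = 0.002824823213 m^2
d = sqrt(4*A/pi) * 1000
d = 60.0 mm

60.0


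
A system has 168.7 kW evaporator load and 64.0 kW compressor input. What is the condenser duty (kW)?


Q_cond = Q_evap + W
Q_cond = 168.7 + 64.0
Q_cond = 232.7 kW

232.7


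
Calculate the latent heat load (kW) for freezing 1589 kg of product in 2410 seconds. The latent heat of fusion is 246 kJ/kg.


Q_lat = m * h_fg / t
Q_lat = 1589 * 246 / 2410
Q_lat = 162.2 kW

162.2


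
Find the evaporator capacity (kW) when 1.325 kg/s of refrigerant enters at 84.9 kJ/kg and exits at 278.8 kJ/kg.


dh = 278.8 - 84.9 = 193.9 kJ/kg
Q_evap = m_dot * dh = 1.325 * 193.9
Q_evap = 256.92 kW

256.92


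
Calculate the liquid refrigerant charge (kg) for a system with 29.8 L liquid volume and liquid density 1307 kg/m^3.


Charge = V * rho / 1000
Charge = 29.8 * 1307 / 1000
Charge = 38.95 kg

38.95


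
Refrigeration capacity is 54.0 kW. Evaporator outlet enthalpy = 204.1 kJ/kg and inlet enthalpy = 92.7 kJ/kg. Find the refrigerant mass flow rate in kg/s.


dh = 204.1 - 92.7 = 111.4 kJ/kg
m_dot = Q / dh = 54.0 / 111.4 = 0.4847 kg/s

0.4847


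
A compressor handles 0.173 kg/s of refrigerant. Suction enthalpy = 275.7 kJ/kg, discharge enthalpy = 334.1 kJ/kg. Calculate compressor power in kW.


dh = 334.1 - 275.7 = 58.4 kJ/kg
W = m_dot * dh = 0.173 * 58.4 = 10.1 kW

10.1


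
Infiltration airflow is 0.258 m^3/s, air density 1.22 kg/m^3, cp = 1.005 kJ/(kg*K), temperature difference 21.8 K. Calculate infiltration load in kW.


Q = V_dot * rho * cp * dT
Q = 0.258 * 1.22 * 1.005 * 21.8
Q = 6.896 kW

6.896


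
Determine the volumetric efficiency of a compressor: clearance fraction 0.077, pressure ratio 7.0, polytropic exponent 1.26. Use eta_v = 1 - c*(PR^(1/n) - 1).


PR^(1/n) = 7.0^(1/1.26) = 4.68503382
eta_v = 1 - 0.077 * (4.68503382 - 1)
eta_v = 0.7163

0.7163


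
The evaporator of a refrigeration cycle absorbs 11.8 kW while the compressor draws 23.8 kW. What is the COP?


COP = Q_evap / W
COP = 11.8 / 23.8
COP = 0.496

0.496


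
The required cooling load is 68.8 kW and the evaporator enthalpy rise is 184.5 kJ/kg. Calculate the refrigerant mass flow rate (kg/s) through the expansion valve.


m_dot = Q / dh
m_dot = 68.8 / 184.5
m_dot = 0.3729 kg/s

0.3729


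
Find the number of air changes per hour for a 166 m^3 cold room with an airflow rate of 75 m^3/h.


ACH = flow / volume
ACH = 75 / 166
ACH = 0.452

0.452


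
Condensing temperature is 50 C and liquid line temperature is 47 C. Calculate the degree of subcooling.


Subcooling = T_cond - T_liquid
Subcooling = 50 - 47
Subcooling = 3 K

3


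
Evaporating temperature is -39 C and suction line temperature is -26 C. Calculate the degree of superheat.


Superheat = T_suction - T_evap
Superheat = -26 - (-39)
Superheat = 13 K

13


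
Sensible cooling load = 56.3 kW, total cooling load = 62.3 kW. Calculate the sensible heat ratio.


SHR = Q_sensible / Q_total
SHR = 56.3 / 62.3
SHR = 0.904

0.904


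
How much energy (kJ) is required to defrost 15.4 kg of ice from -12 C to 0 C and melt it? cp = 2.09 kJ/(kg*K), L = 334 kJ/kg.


Sensible heat = cp * dT = 2.09 * 12 = 25.08 kJ/kg
Total per kg = 25.08 + 334 = 359.08 kJ/kg
Q = m * total = 15.4 * 359.08
Q = 5529.8 kJ

5529.8


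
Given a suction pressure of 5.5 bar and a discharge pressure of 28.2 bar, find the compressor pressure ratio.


PR = P_high / P_low
PR = 28.2 / 5.5
PR = 5.127

5.127


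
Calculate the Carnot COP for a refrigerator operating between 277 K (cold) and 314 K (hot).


dT = 314 - 277 = 37 K
COP_carnot = T_cold / dT = 277 / 37
COP_carnot = 7.486

7.486


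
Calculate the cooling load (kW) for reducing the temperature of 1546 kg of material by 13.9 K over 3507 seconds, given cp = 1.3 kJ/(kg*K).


Q = m * cp * dT / t
Q = 1546 * 1.3 * 13.9 / 3507
Q = 7.966 kW

7.966


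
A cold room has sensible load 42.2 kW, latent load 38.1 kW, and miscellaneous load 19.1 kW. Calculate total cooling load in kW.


Q_total = Q_s + Q_l + Q_misc
Q_total = 42.2 + 38.1 + 19.1
Q_total = 99.4 kW

99.4


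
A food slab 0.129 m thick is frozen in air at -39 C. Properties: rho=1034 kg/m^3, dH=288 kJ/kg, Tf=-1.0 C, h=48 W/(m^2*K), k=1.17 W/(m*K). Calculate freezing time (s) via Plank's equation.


dT = -1.0 - (-39) = 38.0 K
term1 = a/(2h) = 0.129/(2*48) = 0.00134375
term2 = a^2/(8k) = 0.129^2/(8*1.17) = 0.001777884615
t = rho*dH*1000/dT * (term1 + term2)
t = 1034*288*1000/38.0 * (0.00134375 + 0.001777884615)
t = 24463 s

24463


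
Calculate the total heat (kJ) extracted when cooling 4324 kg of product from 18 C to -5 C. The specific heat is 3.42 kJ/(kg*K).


dT = 18 - (-5) = 23 K
Q = m * cp * dT = 4324 * 3.42 * 23
Q = 340126 kJ

340126


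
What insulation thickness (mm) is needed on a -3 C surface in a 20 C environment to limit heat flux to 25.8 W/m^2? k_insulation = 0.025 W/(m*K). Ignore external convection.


dT = 20 - (-3) = 23 K
thickness = k * dT / q_max * 1000
thickness = 0.025 * 23 / 25.8 * 1000
thickness = 22.3 mm

22.3


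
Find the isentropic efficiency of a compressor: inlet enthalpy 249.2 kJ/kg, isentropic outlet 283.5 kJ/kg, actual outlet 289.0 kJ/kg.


dh_ideal = 283.5 - 249.2 = 34.3 kJ/kg
dh_actual = 289.0 - 249.2 = 39.8 kJ/kg
eta_s = dh_ideal / dh_actual = 34.3 / 39.8
eta_s = 0.8618

0.8618


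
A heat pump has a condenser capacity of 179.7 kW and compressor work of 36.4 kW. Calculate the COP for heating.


COP_hp = Q_cond / W
COP_hp = 179.7 / 36.4
COP_hp = 4.937

4.937


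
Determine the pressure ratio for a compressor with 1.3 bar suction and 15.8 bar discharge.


PR = P_high / P_low
PR = 15.8 / 1.3
PR = 12.154

12.154


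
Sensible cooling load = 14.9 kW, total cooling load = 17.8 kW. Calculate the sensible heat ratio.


SHR = Q_sensible / Q_total
SHR = 14.9 / 17.8
SHR = 0.837

0.837


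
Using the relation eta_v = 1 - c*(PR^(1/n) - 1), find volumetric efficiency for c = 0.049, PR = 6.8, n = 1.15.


PR^(1/n) = 6.8^(1/1.15) = 5.29566853
eta_v = 1 - 0.049 * (5.29566853 - 1)
eta_v = 0.7895

0.7895


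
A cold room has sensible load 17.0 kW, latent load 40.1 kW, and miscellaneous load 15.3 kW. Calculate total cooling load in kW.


Q_total = Q_s + Q_l + Q_misc
Q_total = 17.0 + 40.1 + 15.3
Q_total = 72.4 kW

72.4


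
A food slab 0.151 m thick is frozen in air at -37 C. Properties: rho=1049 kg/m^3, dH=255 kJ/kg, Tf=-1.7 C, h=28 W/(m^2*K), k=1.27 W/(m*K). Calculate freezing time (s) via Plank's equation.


dT = -1.7 - (-37) = 35.3 K
term1 = a/(2h) = 0.151/(2*28) = 0.002696428571
term2 = a^2/(8k) = 0.151^2/(8*1.27) = 0.002244192913
t = rho*dH*1000/dT * (term1 + term2)
t = 1049*255*1000/35.3 * (0.002696428571 + 0.002244192913)
t = 37439 s

37439


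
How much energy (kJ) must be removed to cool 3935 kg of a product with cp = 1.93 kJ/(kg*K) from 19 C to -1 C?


dT = 19 - (-1) = 20 K
Q = m * cp * dT = 3935 * 1.93 * 20
Q = 151891 kJ

151891


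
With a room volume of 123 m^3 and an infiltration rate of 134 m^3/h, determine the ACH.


ACH = flow / volume
ACH = 134 / 123
ACH = 1.089

1.089


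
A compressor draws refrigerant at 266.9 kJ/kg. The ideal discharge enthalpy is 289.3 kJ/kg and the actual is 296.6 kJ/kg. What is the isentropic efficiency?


dh_ideal = 289.3 - 266.9 = 22.4 kJ/kg
dh_actual = 296.6 - 266.9 = 29.7 kJ/kg
eta_s = dh_ideal / dh_actual = 22.4 / 29.7
eta_s = 0.7542

0.7542


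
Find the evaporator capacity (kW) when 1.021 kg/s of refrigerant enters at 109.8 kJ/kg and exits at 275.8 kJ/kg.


dh = 275.8 - 109.8 = 166.0 kJ/kg
Q_evap = m_dot * dh = 1.021 * 166.0
Q_evap = 169.49 kW

169.49


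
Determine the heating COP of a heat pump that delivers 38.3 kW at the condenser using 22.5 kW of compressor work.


COP_hp = Q_cond / W
COP_hp = 38.3 / 22.5
COP_hp = 1.702

1.702


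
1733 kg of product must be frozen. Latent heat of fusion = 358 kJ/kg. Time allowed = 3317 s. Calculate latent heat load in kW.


Q_lat = m * h_fg / t
Q_lat = 1733 * 358 / 3317
Q_lat = 187.04 kW

187.04


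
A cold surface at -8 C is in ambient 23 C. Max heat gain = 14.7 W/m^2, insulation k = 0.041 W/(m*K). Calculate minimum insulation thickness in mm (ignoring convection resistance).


dT = 23 - (-8) = 31 K
thickness = k * dT / q_max * 1000
thickness = 0.041 * 31 / 14.7 * 1000
thickness = 86.5 mm

86.5


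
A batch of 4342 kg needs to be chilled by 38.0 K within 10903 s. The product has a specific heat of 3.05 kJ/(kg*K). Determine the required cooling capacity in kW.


Q = m * cp * dT / t
Q = 4342 * 3.05 * 38.0 / 10903
Q = 46.156 kW

46.156


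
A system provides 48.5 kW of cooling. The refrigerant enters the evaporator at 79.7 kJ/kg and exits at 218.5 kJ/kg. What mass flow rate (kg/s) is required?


dh = 218.5 - 79.7 = 138.8 kJ/kg
m_dot = Q / dh = 48.5 / 138.8 = 0.3494 kg/s

0.3494


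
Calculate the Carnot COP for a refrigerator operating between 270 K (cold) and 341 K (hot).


dT = 341 - 270 = 71 K
COP_carnot = T_cold / dT = 270 / 71
COP_carnot = 3.803

3.803


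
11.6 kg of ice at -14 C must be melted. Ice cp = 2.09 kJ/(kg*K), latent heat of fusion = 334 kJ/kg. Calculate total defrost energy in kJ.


Sensible heat = cp * dT = 2.09 * 14 = 29.26 kJ/kg
Total per kg = 29.26 + 334 = 363.26 kJ/kg
Q = m * total = 11.6 * 363.26
Q = 4213.8 kJ

4213.8


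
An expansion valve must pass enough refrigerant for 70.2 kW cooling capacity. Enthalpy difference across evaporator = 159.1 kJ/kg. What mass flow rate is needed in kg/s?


m_dot = Q / dh
m_dot = 70.2 / 159.1
m_dot = 0.4412 kg/s

0.4412


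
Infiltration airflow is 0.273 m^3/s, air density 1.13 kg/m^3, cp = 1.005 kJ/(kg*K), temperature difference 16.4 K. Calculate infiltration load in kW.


Q = V_dot * rho * cp * dT
Q = 0.273 * 1.13 * 1.005 * 16.4
Q = 5.085 kW

5.085


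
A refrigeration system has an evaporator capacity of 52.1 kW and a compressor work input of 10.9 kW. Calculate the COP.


COP = Q_evap / W
COP = 52.1 / 10.9
COP = 4.78

4.78


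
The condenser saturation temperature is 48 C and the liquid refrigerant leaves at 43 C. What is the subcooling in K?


Subcooling = T_cond - T_liquid
Subcooling = 48 - 43
Subcooling = 5 K

5


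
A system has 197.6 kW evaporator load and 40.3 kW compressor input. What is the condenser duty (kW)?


Q_cond = Q_evap + W
Q_cond = 197.6 + 40.3
Q_cond = 237.9 kW

237.9


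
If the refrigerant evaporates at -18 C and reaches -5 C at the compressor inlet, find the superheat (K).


Superheat = T_suction - T_evap
Superheat = -5 - (-18)
Superheat = 13 K

13


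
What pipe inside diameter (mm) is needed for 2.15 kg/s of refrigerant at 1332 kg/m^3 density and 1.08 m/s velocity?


A = m_dot / (rho * v) = 2.15 / (1332 * 1.08) = 0.001494550106 m^2
d = sqrt(4*A/pi) * 1000
d = 43.6 mm

43.6


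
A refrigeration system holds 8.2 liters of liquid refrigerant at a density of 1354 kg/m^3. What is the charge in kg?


Charge = V * rho / 1000
Charge = 8.2 * 1354 / 1000
Charge = 11.1 kg

11.1


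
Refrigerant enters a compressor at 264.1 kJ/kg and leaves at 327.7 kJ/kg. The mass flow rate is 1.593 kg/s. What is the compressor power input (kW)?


dh = 327.7 - 264.1 = 63.6 kJ/kg
W = m_dot * dh = 1.593 * 63.6 = 101.31 kW

101.31


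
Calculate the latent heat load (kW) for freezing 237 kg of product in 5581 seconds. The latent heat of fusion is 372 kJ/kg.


Q_lat = m * h_fg / t
Q_lat = 237 * 372 / 5581
Q_lat = 15.8 kW

15.8


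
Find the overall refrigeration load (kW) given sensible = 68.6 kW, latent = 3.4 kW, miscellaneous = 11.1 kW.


Q_total = Q_s + Q_l + Q_misc
Q_total = 68.6 + 3.4 + 11.1
Q_total = 83.1 kW

83.1


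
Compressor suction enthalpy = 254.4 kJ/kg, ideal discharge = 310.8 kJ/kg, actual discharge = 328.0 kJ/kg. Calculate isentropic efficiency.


dh_ideal = 310.8 - 254.4 = 56.4 kJ/kg
dh_actual = 328.0 - 254.4 = 73.6 kJ/kg
eta_s = dh_ideal / dh_actual = 56.4 / 73.6
eta_s = 0.7663

0.7663


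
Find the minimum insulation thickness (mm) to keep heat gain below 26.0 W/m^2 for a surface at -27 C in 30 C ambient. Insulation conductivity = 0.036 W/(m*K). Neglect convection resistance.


dT = 30 - (-27) = 57 K
thickness = k * dT / q_max * 1000
thickness = 0.036 * 57 / 26.0 * 1000
thickness = 78.9 mm

78.9


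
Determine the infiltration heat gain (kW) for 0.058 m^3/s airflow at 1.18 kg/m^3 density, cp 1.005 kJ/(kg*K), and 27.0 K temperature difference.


Q = V_dot * rho * cp * dT
Q = 0.058 * 1.18 * 1.005 * 27.0
Q = 1.857 kW

1.857


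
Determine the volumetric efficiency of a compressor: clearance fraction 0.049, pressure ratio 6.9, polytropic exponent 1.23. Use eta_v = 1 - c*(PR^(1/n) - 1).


PR^(1/n) = 6.9^(1/1.23) = 4.80829529
eta_v = 1 - 0.049 * (4.80829529 - 1)
eta_v = 0.8134

0.8134


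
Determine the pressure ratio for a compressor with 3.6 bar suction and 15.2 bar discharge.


PR = P_high / P_low
PR = 15.2 / 3.6
PR = 4.222

4.222


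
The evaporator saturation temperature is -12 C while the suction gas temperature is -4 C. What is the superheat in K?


Superheat = T_suction - T_evap
Superheat = -4 - (-12)
Superheat = 8 K

8


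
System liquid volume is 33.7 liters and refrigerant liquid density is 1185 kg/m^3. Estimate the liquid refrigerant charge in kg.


Charge = V * rho / 1000
Charge = 33.7 * 1185 / 1000
Charge = 39.93 kg

39.93


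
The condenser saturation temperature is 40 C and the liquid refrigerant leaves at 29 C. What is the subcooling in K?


Subcooling = T_cond - T_liquid
Subcooling = 40 - 29
Subcooling = 11 K

11


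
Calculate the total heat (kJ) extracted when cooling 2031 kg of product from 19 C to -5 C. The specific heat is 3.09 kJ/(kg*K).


dT = 19 - (-5) = 24 K
Q = m * cp * dT = 2031 * 3.09 * 24
Q = 150619 kJ

150619


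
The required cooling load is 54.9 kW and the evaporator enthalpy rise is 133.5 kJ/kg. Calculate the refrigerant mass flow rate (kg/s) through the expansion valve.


m_dot = Q / dh
m_dot = 54.9 / 133.5
m_dot = 0.4112 kg/s

0.4112


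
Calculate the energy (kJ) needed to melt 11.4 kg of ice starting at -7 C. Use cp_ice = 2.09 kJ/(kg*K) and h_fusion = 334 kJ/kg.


Sensible heat = cp * dT = 2.09 * 7 = 14.63 kJ/kg
Total per kg = 14.63 + 334 = 348.63 kJ/kg
Q = m * total = 11.4 * 348.63
Q = 3974.4 kJ

3974.4


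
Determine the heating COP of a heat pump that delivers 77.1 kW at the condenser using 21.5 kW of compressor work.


COP_hp = Q_cond / W
COP_hp = 77.1 / 21.5
COP_hp = 3.586

3.586


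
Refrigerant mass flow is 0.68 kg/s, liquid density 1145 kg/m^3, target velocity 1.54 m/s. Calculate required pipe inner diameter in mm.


A = m_dot / (rho * v) = 0.68 / (1145 * 1.54) = 0.0003856405603 m^2
d = sqrt(4*A/pi) * 1000
d = 22.2 mm

22.2


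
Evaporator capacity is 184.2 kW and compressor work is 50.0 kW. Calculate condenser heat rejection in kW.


Q_cond = Q_evap + W
Q_cond = 184.2 + 50.0
Q_cond = 234.2 kW

234.2


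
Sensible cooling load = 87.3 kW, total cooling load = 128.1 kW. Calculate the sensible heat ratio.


SHR = Q_sensible / Q_total
SHR = 87.3 / 128.1
SHR = 0.681

0.681


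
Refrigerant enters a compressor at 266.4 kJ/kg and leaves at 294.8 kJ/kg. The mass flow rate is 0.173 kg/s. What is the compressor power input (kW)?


dh = 294.8 - 266.4 = 28.4 kJ/kg
W = m_dot * dh = 0.173 * 28.4 = 4.91 kW

4.91


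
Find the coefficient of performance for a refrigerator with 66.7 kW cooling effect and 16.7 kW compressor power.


COP = Q_evap / W
COP = 66.7 / 16.7
COP = 3.994

3.994


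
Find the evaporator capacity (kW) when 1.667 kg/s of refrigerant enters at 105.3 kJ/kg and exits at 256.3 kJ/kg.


dh = 256.3 - 105.3 = 151.0 kJ/kg
Q_evap = m_dot * dh = 1.667 * 151.0
Q_evap = 251.72 kW

251.72


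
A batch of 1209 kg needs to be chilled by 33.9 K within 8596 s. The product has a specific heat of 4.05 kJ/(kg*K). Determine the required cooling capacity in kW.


Q = m * cp * dT / t
Q = 1209 * 4.05 * 33.9 / 8596
Q = 19.31 kW

19.31


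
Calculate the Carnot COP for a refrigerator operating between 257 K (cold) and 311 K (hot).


dT = 311 - 257 = 54 K
COP_carnot = T_cold / dT = 257 / 54
COP_carnot = 4.759

4.759


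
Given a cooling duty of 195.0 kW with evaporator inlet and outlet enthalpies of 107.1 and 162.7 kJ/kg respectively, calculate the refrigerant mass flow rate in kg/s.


dh = 162.7 - 107.1 = 55.6 kJ/kg
m_dot = Q / dh = 195.0 / 55.6 = 3.5072 kg/s

3.5072


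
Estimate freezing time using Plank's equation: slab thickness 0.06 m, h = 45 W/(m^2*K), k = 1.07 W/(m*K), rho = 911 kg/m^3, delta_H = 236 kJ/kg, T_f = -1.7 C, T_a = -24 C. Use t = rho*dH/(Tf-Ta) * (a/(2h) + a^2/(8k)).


dT = -1.7 - (-24) = 22.3 K
term1 = a/(2h) = 0.06/(2*45) = 0.0006666666667
term2 = a^2/(8k) = 0.06^2/(8*1.07) = 0.0004205607477
t = rho*dH*1000/dT * (term1 + term2)
t = 911*236*1000/22.3 * (0.0006666666667 + 0.0004205607477)
t = 10482 s

10482


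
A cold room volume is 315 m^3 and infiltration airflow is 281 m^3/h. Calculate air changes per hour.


ACH = flow / volume
ACH = 281 / 315
ACH = 0.892

0.892


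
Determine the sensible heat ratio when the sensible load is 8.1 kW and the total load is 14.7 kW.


SHR = Q_sensible / Q_total
SHR = 8.1 / 14.7
SHR = 0.551

0.551


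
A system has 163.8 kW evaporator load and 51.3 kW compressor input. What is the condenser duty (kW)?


Q_cond = Q_evap + W
Q_cond = 163.8 + 51.3
Q_cond = 215.1 kW

215.1


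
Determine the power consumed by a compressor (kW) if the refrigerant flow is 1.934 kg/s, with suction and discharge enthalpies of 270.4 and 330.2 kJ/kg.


dh = 330.2 - 270.4 = 59.8 kJ/kg
W = m_dot * dh = 1.934 * 59.8 = 115.65 kW

115.65


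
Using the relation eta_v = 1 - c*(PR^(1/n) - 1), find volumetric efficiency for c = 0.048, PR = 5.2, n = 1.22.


PR^(1/n) = 5.2^(1/1.22) = 3.86267338
eta_v = 1 - 0.048 * (3.86267338 - 1)
eta_v = 0.8626

0.8626


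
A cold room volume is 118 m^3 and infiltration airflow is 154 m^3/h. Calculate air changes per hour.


ACH = flow / volume
ACH = 154 / 118
ACH = 1.305

1.305


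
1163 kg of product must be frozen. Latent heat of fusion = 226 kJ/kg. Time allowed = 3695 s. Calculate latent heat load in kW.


Q_lat = m * h_fg / t
Q_lat = 1163 * 226 / 3695
Q_lat = 71.13 kW

71.13


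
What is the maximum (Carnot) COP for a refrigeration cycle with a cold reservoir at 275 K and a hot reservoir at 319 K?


dT = 319 - 275 = 44 K
COP_carnot = T_cold / dT = 275 / 44
COP_carnot = 6.25

6.25


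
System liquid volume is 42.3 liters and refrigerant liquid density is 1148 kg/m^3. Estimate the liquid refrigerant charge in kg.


Charge = V * rho / 1000
Charge = 42.3 * 1148 / 1000
Charge = 48.56 kg

48.56


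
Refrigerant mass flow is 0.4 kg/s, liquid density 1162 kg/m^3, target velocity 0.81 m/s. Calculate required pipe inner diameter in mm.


A = m_dot / (rho * v) = 0.4 / (1162 * 0.81) = 0.0004249803447 m^2
d = sqrt(4*A/pi) * 1000
d = 23.3 mm

23.3


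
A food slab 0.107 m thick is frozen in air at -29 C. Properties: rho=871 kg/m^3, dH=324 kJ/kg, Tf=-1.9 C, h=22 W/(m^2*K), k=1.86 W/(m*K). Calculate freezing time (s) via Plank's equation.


dT = -1.9 - (-29) = 27.1 K
term1 = a/(2h) = 0.107/(2*22) = 0.002431818182
term2 = a^2/(8k) = 0.107^2/(8*1.86) = 0.000769422043
t = rho*dH*1000/dT * (term1 + term2)
t = 871*324*1000/27.1 * (0.002431818182 + 0.000769422043)
t = 33336 s

33336


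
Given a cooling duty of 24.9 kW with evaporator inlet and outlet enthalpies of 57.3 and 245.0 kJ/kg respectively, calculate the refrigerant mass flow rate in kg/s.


dh = 245.0 - 57.3 = 187.7 kJ/kg
m_dot = Q / dh = 24.9 / 187.7 = 0.1327 kg/s

0.1327


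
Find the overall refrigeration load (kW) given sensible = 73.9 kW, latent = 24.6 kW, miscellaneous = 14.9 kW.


Q_total = Q_s + Q_l + Q_misc
Q_total = 73.9 + 24.6 + 14.9
Q_total = 113.4 kW

113.4


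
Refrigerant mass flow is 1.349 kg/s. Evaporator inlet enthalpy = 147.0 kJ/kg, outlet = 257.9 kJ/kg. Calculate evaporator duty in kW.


dh = 257.9 - 147.0 = 110.9 kJ/kg
Q_evap = m_dot * dh = 1.349 * 110.9
Q_evap = 149.6 kW

149.6


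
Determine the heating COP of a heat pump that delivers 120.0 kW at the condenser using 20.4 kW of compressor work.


COP_hp = Q_cond / W
COP_hp = 120.0 / 20.4
COP_hp = 5.882

5.882


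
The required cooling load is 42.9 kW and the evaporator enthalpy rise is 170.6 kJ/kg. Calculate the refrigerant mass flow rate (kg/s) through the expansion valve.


m_dot = Q / dh
m_dot = 42.9 / 170.6
m_dot = 0.2515 kg/s

0.2515


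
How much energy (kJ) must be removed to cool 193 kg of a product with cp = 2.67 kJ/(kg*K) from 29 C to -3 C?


dT = 29 - (-3) = 32 K
Q = m * cp * dT = 193 * 2.67 * 32
Q = 16490 kJ

16490


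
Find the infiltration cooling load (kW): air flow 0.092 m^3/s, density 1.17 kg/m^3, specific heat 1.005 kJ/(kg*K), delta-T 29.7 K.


Q = V_dot * rho * cp * dT
Q = 0.092 * 1.17 * 1.005 * 29.7
Q = 3.213 kW

3.213


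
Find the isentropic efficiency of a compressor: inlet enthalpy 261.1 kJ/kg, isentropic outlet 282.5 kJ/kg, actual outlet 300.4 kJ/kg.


dh_ideal = 282.5 - 261.1 = 21.4 kJ/kg
dh_actual = 300.4 - 261.1 = 39.3 kJ/kg
eta_s = dh_ideal / dh_actual = 21.4 / 39.3
eta_s = 0.5445

0.5445


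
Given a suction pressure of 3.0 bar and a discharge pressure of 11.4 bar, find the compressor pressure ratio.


PR = P_high / P_low
PR = 11.4 / 3.0
PR = 3.8

3.8
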